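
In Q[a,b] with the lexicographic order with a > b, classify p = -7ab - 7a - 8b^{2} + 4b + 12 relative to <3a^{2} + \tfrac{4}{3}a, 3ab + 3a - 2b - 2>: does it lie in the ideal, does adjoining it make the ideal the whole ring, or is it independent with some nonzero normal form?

First compute the reduced Gröbner basis of I by Buchberger's algorithm.
f_1 = 3a^{2} + \tfrac{4}{3}a, LT = a^{2}.
f_2 = 3ab + 3a - 2b - 2, LT = ab.

S(f_1,f_2): lcm = a^{2}b. S = -a^{2} + \tfrac{10}{9}ab + \tfrac{2}{3}a.
  leading term a^{2}: subtract (-\tfrac{1}{3})·f_1 from -a^{2} + \tfrac{10}{9}ab + \tfrac{2}{3}a → \tfrac{10}{9}ab + \tfrac{10}{9}a
  leading term ab: subtract (\tfrac{10}{27})·f_2 from \tfrac{10}{9}ab + \tfrac{10}{9}a → \tfrac{20}{27}b + \tfrac{20}{27}
  leading term b: no divisor's leading term divides it; move \tfrac{20}{27}b to the remainder.
  leading term 1: no divisor's leading term divides it; move \tfrac{20}{27} to the remainder.
  remainder \tfrac{20}{27}b + \tfrac{20}{27} ≠ 0; add h_3 = \tfrac{20}{27}b + \tfrac{20}{27} to the basis.

The other S-polynomials (S(f_1,h_3), S(f_2,h_3)) all reduce to 0 modulo the current basis, so we have a Gröbner basis.
Inter-reduce: drop elements whose leading term is divisible by another's, tail-reduce, and make monic.
Reduced Gröbner basis: {a^{2} + \tfrac{4}{9}a, b + 1}.
Label its elements g_1 = a^{2} + \tfrac{4}{9}a, g_2 = b + 1.

Reduce p = -7ab - 7a - 8b^{2} + 4b + 12 modulo G:
  leading term ab: subtract (-7a)·g_2 from -7ab - 7a - 8b^{2} + 4b + 12 → -8b^{2} + 4b + 12
  leading term b^{2}: subtract (-8b)·g_2 from -8b^{2} + 4b + 12 → 12b + 12
  leading term b: subtract (12)·g_2 from 12b + 12 → 0
  normal form = 0.
Since the normal form is 0, p ∈ I.

-7ab - 7a - 8b^{2} + 4b + 12 lies in I (it reduces to 0).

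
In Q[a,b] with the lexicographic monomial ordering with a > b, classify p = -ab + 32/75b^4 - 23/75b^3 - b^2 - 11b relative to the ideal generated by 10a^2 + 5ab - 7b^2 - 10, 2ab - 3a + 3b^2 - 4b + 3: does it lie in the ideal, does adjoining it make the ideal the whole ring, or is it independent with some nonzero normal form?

First compute the reduced Gröbner basis of I by Buchberger's algorithm.
f_1 = 10a^2 + 5ab - 7b^2 - 10, LT = a^2.
f_2 = 2ab - 3a + 3b^2 - 4b + 3, LT = ab.

S(f_1,f_2): lcm = a^2b. S = 3/2a^2 - ab^2 + 2ab - 3/2a - 7/10b^3 - b.
  reduce S modulo (f_1, f_2):
  remainder -15/8a + 4/5b^3 - 23/40b^2 + 15/8 ≠ 0; add h_3 = -15/8a + 4/5b^3 - 23/40b^2 + 15/8 to the basis.

S(f_1,h_3): lcm = a^2. S = 32/75ab^3 - 23/75ab^2 + 1/2ab + a - 7/10b^2 - 1.
  reduce S modulo (f_1, f_2, h_3):
  remainder -16/25b^4 + 71/50b^3 - 147/50b^2 + 3/2b ≠ 0; add h_4 = -16/25b^4 + 71/50b^3 - 147/50b^2 + 3/2b to the basis.

The other S-polynomials (S(f_2,h_3), S(f_1,h_4), S(f_2,h_4), S(h_3,h_4)) all reduce to 0 modulo the current basis, so we have a Gröbner basis.
Inter-reduce: drop elements whose leading term is divisible by another's, tail-reduce, and make monic.
Reduced Gröbner basis: {a - 32/75b^3 + 23/75b^2 - 1, b^4 - 71/32b^3 + 147/32b^2 - 75/32b}.
Label its elements g_1 = a - 32/75b^3 + 23/75b^2 - 1, g_2 = b^4 - 71/32b^3 + 147/32b^2 - 75/32b.

Reduce p = -ab + 32/75b^4 - 23/75b^3 - b^2 - 11b modulo G:
  leading term ab: subtract (-b)·g_1 from -ab + 32/75b^4 - 23/75b^3 - b^2 - 11b → -b^2 - 12b
  leading term b^2: no divisor's leading term divides it; move -b^2 to the remainder.
  leading term b: no divisor's leading term divides it; move -12b to the remainder.
  normal form = -b^2 - 12b.
The normal form is nonzero, so p ∉ I. Since p minus its normal form lies in I, I + (p) = I + (r) where r = -b^2 - 12b; decide whether this ideal is the whole ring.
Run Buchberger on G together with r (pairs among the g_i already reduce to 0 since G is a Gröbner basis):
g_1 = a - 32/75b^3 + 23/75b^2 - 1, LT = a.
g_2 = b^4 - 71/32b^3 + 147/32b^2 - 75/32b, LT = b^4.
r = -b^2 - 12b, LT = b^2.

S(g_2,r): lcm = b^4. S = -455/32b^3 + 147/32b^2 - 75/32b.
  reduce S modulo (g_1, g_2, r):
  remainder -67359/32b ≠ 0; add m_4 = -67359/32b to the basis.

The other S-polynomials (S(g_1,g_2), S(g_1,r), S(g_1,m_4), S(g_2,m_4), S(r,m_4)) all reduce to 0 modulo the current basis, so we have a Gröbner basis.
Inter-reduce: drop elements whose leading term is divisible by another's, tail-reduce, and make monic.
Reduced Gröbner basis: {a - 1, b}.
The reduced Gröbner basis of I + (p) is {a - 1, b} ≠ {1}, a proper ideal, so the enlarged system stays consistent: p is independent of I, with normal form -b^2 - 12b.

-ab + 32/75b^4 - 23/75b^3 - b^2 - 11b is independent of I; its normal form modulo I is -b^2 - 12b.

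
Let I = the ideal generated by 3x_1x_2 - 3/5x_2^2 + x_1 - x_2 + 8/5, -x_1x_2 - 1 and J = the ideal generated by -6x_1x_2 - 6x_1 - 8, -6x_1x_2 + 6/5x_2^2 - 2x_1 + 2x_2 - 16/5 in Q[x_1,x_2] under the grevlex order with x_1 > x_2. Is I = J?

No, the ideals differ.

Two ideals are equal iff their reduced Gröbner bases coincide (the reduced basis is unique for a fixed ordering).
Buchberger on the first generating set:
f_1 = 3x_1x_2 - 3/5x_2^2 + x_1 - x_2 + 8/5, LT = x_1x_2.
f_2 = -x_1x_2 - 1, LT = x_1x_2.

S(f_1,f_2): lcm = x_1x_2. S = -1/5x_2^2 + 1/3x_1 - 1/3x_2 - 7/15.
  leading term x_2^2: no divisor's leading term divides it; move -1/5x_2^2 to the remainder.
  leading term x_1: no divisor's leading term divides it; move 1/3x_1 to the remainder.
  leading term x_2: no divisor's leading term divides it; move -1/3x_2 to the remainder.
  leading term 1: no divisor's leading term divides it; move -7/15 to the remainder.
  remainder -1/5x_2^2 + 1/3x_1 - 1/3x_2 - 7/15 ≠ 0; add g_3 = -1/5x_2^2 + 1/3x_1 - 1/3x_2 - 7/15 to the basis.

S(f_1,g_3): lcm = x_1x_2^2. S = -1/5x_2^3 + 5/3x_1^2 - 4/3x_1x_2 - 1/3x_2^2 - 7/3x_1 + 8/15x_2.
  leading term x_2^3: subtract (x_2)·g_3 from -1/5x_2^3 + 5/3x_1^2 - 4/3x_1x_2 - 1/3x_2^2 - 7/3x_1 + 8/15x_2 → 5/3x_1^2 - 5/3x_1x_2 - 7/3x_1 + x_2
  leading term x_1^2: no divisor's leading term divides it; move 5/3x_1^2 to the remainder.
  leading term x_1x_2: subtract (-5/9)·f_1 from -5/3x_1x_2 - 7/3x_1 + x_2 → -1/3x_2^2 - 16/9x_1 + 4/9x_2 + 8/9
  leading term x_2^2: subtract (5/3)·g_3 from -1/3x_2^2 - 16/9x_1 + 4/9x_2 + 8/9 → -7/3x_1 + x_2 + 5/3
  leading term x_1: no divisor's leading term divides it; move -7/3x_1 to the remainder.
  leading term x_2: no divisor's leading term divides it; move x_2 to the remainder.
  leading term 1: no divisor's leading term divides it; move 5/3 to the remainder.
  remainder 5/3x_1^2 - 7/3x_1 + x_2 + 5/3 ≠ 0; add g_4 = 5/3x_1^2 - 7/3x_1 + x_2 + 5/3 to the basis.

S(f_2,g_3): lcm = x_1x_2^2. S = 5/3x_1^2 - 5/3x_1x_2 - 7/3x_1 + x_2.
  leading term x_1^2: subtract (1)·g_4 from 5/3x_1^2 - 5/3x_1x_2 - 7/3x_1 + x_2 → -5/3x_1x_2 - 5/3
  leading term x_1x_2: subtract (-5/9)·f_1 from -5/3x_1x_2 - 5/3 → -1/3x_2^2 + 5/9x_1 - 5/9x_2 - 7/9
  leading term x_2^2: subtract (5/3)·g_3 from -1/3x_2^2 + 5/9x_1 - 5/9x_2 - 7/9 → 0
  remainder 0.

S(f_1,g_4): lcm = x_1^2x_2. S = -1/5x_1x_2^2 + 1/3x_1^2 + 16/15x_1x_2 - 3/5x_2^2 + 8/15x_1 - x_2.
  leading term x_1x_2^2: subtract (-1/15x_2)·f_1 from -1/5x_1x_2^2 + 1/3x_1^2 + 16/15x_1x_2 - 3/5x_2^2 + 8/15x_1 - x_2 → -1/25x_2^3 + 1/3x_1^2 + 17/15x_1x_2 - 2/3x_2^2 + 8/15x_1 - 67/75x_2
  leading term x_2^3: subtract (1/5x_2)·g_3 from -1/25x_2^3 + 1/3x_1^2 + 17/15x_1x_2 - 2/3x_2^2 + 8/15x_1 - 67/75x_2 → 1/3x_1^2 + 16/15x_1x_2 - 3/5x_2^2 + 8/15x_1 - 4/5x_2
  leading term x_1^2: subtract (1/5)·g_4 from 1/3x_1^2 + 16/15x_1x_2 - 3/5x_2^2 + 8/15x_1 - 4/5x_2 → 16/15x_1x_2 - 3/5x_2^2 + x_1 - x_2 - 1/3
  leading term x_1x_2: subtract (16/45)·f_1 from 16/15x_1x_2 - 3/5x_2^2 + x_1 - x_2 - 1/3 → -29/75x_2^2 + 29/45x_1 - 29/45x_2 - 203/225
  leading term x_2^2: subtract (29/15)·g_3 from -29/75x_2^2 + 29/45x_1 - 29/45x_2 - 203/225 → 0
  remainder 0.

S(f_2,g_4): lcm = x_1^2x_2. S = 7/5x_1x_2 - 3/5x_2^2 + x_1 - x_2.
  leading term x_1x_2: subtract (7/15)·f_1 from 7/5x_1x_2 - 3/5x_2^2 + x_1 - x_2 → -8/25x_2^2 + 8/15x_1 - 8/15x_2 - 56/75
  leading term x_2^2: subtract (8/5)·g_3 from -8/25x_2^2 + 8/15x_1 - 8/15x_2 - 56/75 → 0
  remainder 0.

S(g_3,g_4): leading monomials are coprime, so the S-polynomial reduces to 0 (Buchberger's first criterion).
Every S-polynomial of the final basis reduces to 0, so we have a Gröbner basis.
Inter-reduce: drop elements whose leading term is divisible by another's, tail-reduce, and make monic.
Reduced Gröbner basis: {x_1^2 - 7/5x_1 + 3/5x_2 + 1, x_1x_2 + 1, x_2^2 - 5/3x_1 + 5/3x_2 + 7/3}.

Buchberger on the second generating set:
h_1 = -6x_1x_2 - 6x_1 - 8, LT = x_1x_2.
h_2 = -6x_1x_2 + 6/5x_2^2 - 2x_1 + 2x_2 - 16/5, LT = x_1x_2.

S(h_1,h_2): lcm = x_1x_2. S = 1/5x_2^2 + 2/3x_1 + 1/3x_2 + 4/5.
  leading term x_2^2: no divisor's leading term divides it; move 1/5x_2^2 to the remainder.
  leading term x_1: no divisor's leading term divides it; move 2/3x_1 to the remainder.
  leading term x_2: no divisor's leading term divides it; move 1/3x_2 to the remainder.
  leading term 1: no divisor's leading term divides it; move 4/5 to the remainder.
  remainder 1/5x_2^2 + 2/3x_1 + 1/3x_2 + 4/5 ≠ 0; add k_3 = 1/5x_2^2 + 2/3x_1 + 1/3x_2 + 4/5 to the basis.

S(h_1,k_3): lcm = x_1x_2^2. S = -10/3x_1^2 - 2/3x_1x_2 - 4x_1 + 4/3x_2.
  leading term x_1^2: no divisor's leading term divides it; move -10/3x_1^2 to the remainder.
  leading term x_1x_2: subtract (1/9)·h_1 from -2/3x_1x_2 - 4x_1 + 4/3x_2 → -10/3x_1 + 4/3x_2 + 8/9
  leading term x_1: no divisor's leading term divides it; move -10/3x_1 to the remainder.
  leading term x_2: no divisor's leading term divides it; move 4/3x_2 to the remainder.
  leading term 1: no divisor's leading term divides it; move 8/9 to the remainder.
  remainder -10/3x_1^2 - 10/3x_1 + 4/3x_2 + 8/9 ≠ 0; add k_4 = -10/3x_1^2 - 10/3x_1 + 4/3x_2 + 8/9 to the basis.

S(h_2,k_3): lcm = x_1x_2^2. S = -1/5x_2^3 - 10/3x_1^2 - 4/3x_1x_2 - 1/3x_2^2 - 4x_1 + 8/15x_2.
  leading term x_2^3: subtract (-x_2)·k_3 from -1/5x_2^3 - 10/3x_1^2 - 4/3x_1x_2 - 1/3x_2^2 - 4x_1 + 8/15x_2 → -10/3x_1^2 - 2/3x_1x_2 - 4x_1 + 4/3x_2
  leading term x_1^2: subtract (1)·k_4 from -10/3x_1^2 - 2/3x_1x_2 - 4x_1 + 4/3x_2 → -2/3x_1x_2 - 2/3x_1 - 8/9
  leading term x_1x_2: subtract (1/9)·h_1 from -2/3x_1x_2 - 2/3x_1 - 8/9 → 0
  remainder 0.

S(h_1,k_4): lcm = x_1^2x_2. S = x_1^2 - x_1x_2 + 2/5x_2^2 + 4/3x_1 + 4/15x_2.
  leading term x_1^2: subtract (-3/10)·k_4 from x_1^2 - x_1x_2 + 2/5x_2^2 + 4/3x_1 + 4/15x_2 → -x_1x_2 + 2/5x_2^2 + 1/3x_1 + 2/3x_2 + 4/15
  leading term x_1x_2: subtract (1/6)·h_1 from -x_1x_2 + 2/5x_2^2 + 1/3x_1 + 2/3x_2 + 4/15 → 2/5x_2^2 + 4/3x_1 + 2/3x_2 + 8/5
  leading term x_2^2: subtract (2)·k_3 from 2/5x_2^2 + 4/3x_1 + 2/3x_2 + 8/5 → 0
  remainder 0.

S(h_2,k_4): lcm = x_1^2x_2. S = -1/5x_1x_2^2 + 1/3x_1^2 - 4/3x_1x_2 + 2/5x_2^2 + 8/15x_1 + 4/15x_2.
  leading term x_1x_2^2: subtract (1/30x_2)·h_1 from -1/5x_1x_2^2 + 1/3x_1^2 - 4/3x_1x_2 + 2/5x_2^2 + 8/15x_1 + 4/15x_2 → 1/3x_1^2 - 17/15x_1x_2 + 2/5x_2^2 + 8/15x_1 + 8/15x_2
  leading term x_1^2: subtract (-1/10)·k_4 from 1/3x_1^2 - 17/15x_1x_2 + 2/5x_2^2 + 8/15x_1 + 8/15x_2 → -17/15x_1x_2 + 2/5x_2^2 + 1/5x_1 + 2/3x_2 + 4/45
  leading term x_1x_2: subtract (17/90)·h_1 from -17/15x_1x_2 + 2/5x_2^2 + 1/5x_1 + 2/3x_2 + 4/45 → 2/5x_2^2 + 4/3x_1 + 2/3x_2 + 8/5
  leading term x_2^2: subtract (2)·k_3 from 2/5x_2^2 + 4/3x_1 + 2/3x_2 + 8/5 → 0
  remainder 0.

S(k_3,k_4): leading monomials are coprime, so the S-polynomial reduces to 0 (Buchberger's first criterion).
Every S-polynomial of the final basis reduces to 0, so we have a Gröbner basis.
Inter-reduce: drop elements whose leading term is divisible by another's, tail-reduce, and make monic.
Reduced Gröbner basis: {x_1^2 + x_1 - 2/5x_2 - 4/15, x_1x_2 + x_1 + 4/3, x_2^2 + 10/3x_1 + 5/3x_2 + 4}.

The bases are distinct; the ideals are different.
The choice of monomial ordering does not affect the verdict — as long as both bases are computed under the same ordering, their equality decides ideal equality.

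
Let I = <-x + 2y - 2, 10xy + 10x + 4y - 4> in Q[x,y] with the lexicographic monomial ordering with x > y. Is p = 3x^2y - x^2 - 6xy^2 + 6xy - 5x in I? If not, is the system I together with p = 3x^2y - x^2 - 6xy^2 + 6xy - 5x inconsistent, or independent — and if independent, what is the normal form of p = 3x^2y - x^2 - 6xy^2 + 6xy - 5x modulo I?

First compute the reduced Gröbner basis of I by Buchberger's algorithm.
f_1 = -x + 2y - 2, LT = x.
f_2 = 10xy + 10x + 4y - 4, LT = xy.

S(f_1,f_2): lcm = xy. S = -x - 2y^2 + 8/5y + 2/5.
  leading term x: subtract (1)·f_1 from -x - 2y^2 + 8/5y + 2/5 → -2y^2 - 2/5y + 12/5
  leading term y^2: no divisor's leading term divides it; move -2y^2 to the remainder.
  leading term y: no divisor's leading term divides it; move -2/5y to the remainder.
  leading term 1: no divisor's leading term divides it; move 12/5 to the remainder.
  remainder -2y^2 - 2/5y + 12/5 ≠ 0; add h_3 = -2y^2 - 2/5y + 12/5 to the basis.

The other S-polynomials (S(f_1,h_3), S(f_2,h_3)) all reduce to 0 modulo the current basis, so we have a Gröbner basis.
Inter-reduce: drop elements whose leading term is divisible by another's, tail-reduce, and make monic.
Reduced Gröbner basis: {x - 2y + 2, y^2 + 1/5y - 6/5}.
Label its elements g_1 = x - 2y + 2, g_2 = y^2 + 1/5y - 6/5.

Reduce p = 3x^2y - x^2 - 6xy^2 + 6xy - 5x modulo G:
  leading term x^2y: subtract (3xy)·g_1 from 3x^2y - x^2 - 6xy^2 + 6xy - 5x → -x^2 - 5x
  leading term x^2: subtract (-x)·g_1 from -x^2 - 5x → -2xy - 3x
  leading term xy: subtract (-2y)·g_1 from -2xy - 3x → -3x - 4y^2 + 4y
  leading term x: subtract (-3)·g_1 from -3x - 4y^2 + 4y → -4y^2 - 2y + 6
  leading term y^2: subtract (-4)·g_2 from -4y^2 - 2y + 6 → -6/5y + 6/5
  leading term y: no divisor's leading term divides it; move -6/5y to the remainder.
  leading term 1: no divisor's leading term divides it; move 6/5 to the remainder.
  normal form = -6/5y + 6/5.
The normal form is nonzero, so p ∉ I. Since p minus its normal form lies in I, I + (p) = I + (r) where r = -6/5y + 6/5; decide whether this ideal is the whole ring.
Run Buchberger on G together with r (pairs among the g_i already reduce to 0 since G is a Gröbner basis):
g_1 = x - 2y + 2, LT = x.
g_2 = y^2 + 1/5y - 6/5, LT = y^2.
r = -6/5y + 6/5, LT = y.

The S-polynomials (S(g_1,g_2), S(g_1,r), S(g_2,r)) all reduce to 0 modulo the current basis, so we have a Gröbner basis.
Inter-reduce: drop elements whose leading term is divisible by another's, tail-reduce, and make monic.
Reduced Gröbner basis: {x, y - 1}.
The reduced Gröbner basis of I + (p) is {x, y - 1} ≠ {1}, a proper ideal, so the enlarged system stays consistent: p is independent of I, with normal form -6/5y + 6/5.

Ideal membership is decidable via reduction modulo a Gröbner basis.

3x^2y - x^2 - 6xy^2 + 6xy - 5x is independent of I; its normal form modulo I is -6/5y + 6/5.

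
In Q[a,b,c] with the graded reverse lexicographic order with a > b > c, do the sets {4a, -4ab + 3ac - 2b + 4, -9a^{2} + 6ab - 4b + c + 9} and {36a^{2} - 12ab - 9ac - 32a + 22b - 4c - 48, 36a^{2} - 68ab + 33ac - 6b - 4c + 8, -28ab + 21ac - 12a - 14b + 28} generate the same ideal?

Equality of ideals is decidable: compute both reduced Gröbner bases (unique for the ordering) and check whether they agree.
Buchberger on the first generating set:
f_1 = 4a, LT = a.
f_2 = -4ab + 3ac - 2b + 4, LT = ab.
f_3 = -9a^{2} + 6ab - 4b + c + 9, LT = a^{2}.

S(f_1,f_2): lcm = ab. S = \tfrac{3}{4}ac - \tfrac{1}{2}b + 1.
  reduce S modulo (f_1, f_2, f_3):
  remainder -\tfrac{1}{2}b + 1 ≠ 0; add g_4 = -\tfrac{1}{2}b + 1 to the basis.

S(f_1,f_3): lcm = a^{2}. S = \tfrac{2}{3}ab - \tfrac{4}{9}b + \tfrac{1}{9}c + 1.
  reduce S modulo (f_1, f_2, f_3, g_4):
  remainder \tfrac{1}{9}c + \tfrac{1}{9} ≠ 0; add g_5 = \tfrac{1}{9}c + \tfrac{1}{9} to the basis.

The other S-polynomials (S(f_2,f_3), S(f_1,g_4), S(f_2,g_4), S(f_3,g_4), S(f_1,g_5), S(f_2,g_5), S(f_3,g_5), S(g_4,g_5)) all reduce to 0 modulo the current basis, so we have a Gröbner basis.
Inter-reduce: drop elements whose leading term is divisible by another's, tail-reduce, and make monic.
Reduced Gröbner basis: {a, b - 2, c + 1}.

Buchberger on the second generating set:
h_1 = 36a^{2} - 12ab - 9ac - 32a + 22b - 4c - 48, LT = a^{2}.
h_2 = 36a^{2} - 68ab + 33ac - 6b - 4c + 8, LT = a^{2}.
h_3 = -28ab + 21ac - 12a - 14b + 28, LT = ab.

S(h_1,h_2): lcm = a^{2}. S = \tfrac{14}{9}ab - \tfrac{7}{6}ac - \tfrac{8}{9}a + \tfrac{7}{9}b - \tfrac{14}{9}.
  reduce S modulo (h_1, h_2, h_3):
  remainder -\tfrac{14}{9}a ≠ 0; add k_4 = -\tfrac{14}{9}a to the basis.

S(h_1,h_3): lcm = a^{2}b. S = -\tfrac{1}{3}ab^{2} + \tfrac{3}{4}a^{2}c - \tfrac{1}{4}abc - \tfrac{3}{7}a^{2} - \tfrac{25}{18}ab + \tfrac{11}{18}b^{2} - \tfrac{1}{9}bc + a - \tfrac{4}{3}b.
  reduce S modulo (h_1, h_2, h_3, k_4):
  remainder \tfrac{7}{9}b^{2} - \tfrac{4}{9}bc + \tfrac{1}{12}c^{2} - \tfrac{179}{252}b + \tfrac{59}{84}c - \tfrac{247}{126} ≠ 0; add k_5 = \tfrac{7}{9}b^{2} - \tfrac{4}{9}bc + \tfrac{1}{12}c^{2} - \tfrac{179}{252}b + \tfrac{59}{84}c - \tfrac{247}{126} to the basis.

S(h_2,h_3): lcm = a^{2}b. S = -\tfrac{17}{9}ab^{2} + \tfrac{3}{4}a^{2}c + \tfrac{11}{12}abc - \tfrac{3}{7}a^{2} - \tfrac{1}{2}ab - \tfrac{1}{6}b^{2} - \tfrac{1}{9}bc + a + \tfrac{2}{9}b.
  reduce S modulo (h_1, h_2, h_3, k_4, k_5):
  remainder -\tfrac{7}{9}b + \tfrac{14}{9} ≠ 0; add k_6 = -\tfrac{7}{9}b + \tfrac{14}{9} to the basis.

S(h_1,k_4): lcm = a^{2}. S = -\tfrac{1}{3}ab - \tfrac{1}{4}ac - \tfrac{8}{9}a + \tfrac{11}{18}b - \tfrac{1}{9}c - \tfrac{4}{3}.
  reduce S modulo (h_1, h_2, h_3, k_4, k_5, k_6):
  remainder -\tfrac{1}{9}c - \tfrac{1}{9} ≠ 0; add k_7 = -\tfrac{1}{9}c - \tfrac{1}{9} to the basis.

The other S-polynomials (S(h_2,k_4), S(h_3,k_4), S(h_1,k_5), S(h_2,k_5), S(h_3,k_5), S(k_4,k_5), S(h_1,k_6), S(h_2,k_6), S(h_3,k_6), S(k_4,k_6), S(k_5,k_6), S(h_1,k_7), S(h_2,k_7), S(h_3,k_7), S(k_4,k_7), S(k_5,k_7), S(k_6,k_7)) all reduce to 0 modulo the current basis, so we have a Gröbner basis.
Inter-reduce: drop elements whose leading term is divisible by another's, tail-reduce, and make monic.
Reduced Gröbner basis: {a, b - 2, c + 1}.

The two bases agree; hence the ideals are identical.

Yes, the ideals are equal.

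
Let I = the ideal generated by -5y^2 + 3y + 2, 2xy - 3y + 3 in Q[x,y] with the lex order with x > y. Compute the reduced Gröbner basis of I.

G = {x + 15/4y - 15/4, y^2 - 3/5y - 2/5}

This is the nonlinear analogue of row-reducing a linear system.

f_1 = -5y^2 + 3y + 2, LT = y^2.
f_2 = 2xy - 3y + 3, LT = xy.

S(f_1,f_2): lcm = xy^2. S = -3/5xy - 2/5x + 3/2y^2 - 3/2y.
  reduce S modulo (f_1, f_2):
  remainder -2/5x - 3/2y + 3/2 ≠ 0; add g_3 = -2/5x - 3/2y + 3/2 to the basis.

The other S-polynomials (S(f_1,g_3), S(f_2,g_3)) all reduce to 0 modulo the current basis, so we have a Gröbner basis.
Inter-reduce: drop elements whose leading term is divisible by another's, tail-reduce, and make monic.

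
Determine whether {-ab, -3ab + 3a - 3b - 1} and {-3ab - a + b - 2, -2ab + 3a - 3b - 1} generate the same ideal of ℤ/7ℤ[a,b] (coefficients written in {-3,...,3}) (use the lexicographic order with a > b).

Equality of ideals is decidable: compute both reduced Gröbner bases (unique for the ordering) and check whether they agree.
Buchberger on the first generating set:
f_1 = -ab, LT = ab.
f_2 = -3ab + 3a - 3b - 1, LT = ab.

S(f_1,f_2): lcm = ab. S = a - b + 2.
  leading term a: no divisor's leading term divides it; move a to the remainder.
  leading term b: no divisor's leading term divides it; move -b to the remainder.
  leading term 1: no divisor's leading term divides it; move 2 to the remainder.
  remainder a - b + 2 ≠ 0; add g_3 = a - b + 2 to the basis.

S(f_1,g_3): lcm = ab. S = b² - 2b.
  leading term b²: no divisor's leading term divides it; move b² to the remainder.
  leading term b: no divisor's leading term divides it; move -2b to the remainder.
  remainder b² - 2b ≠ 0; add g_4 = b² - 2b to the basis.

The other S-polynomials (S(f_2,g_3), S(f_1,g_4), S(f_2,g_4), S(g_3,g_4)) all reduce to 0 modulo the current basis, so we have a Gröbner basis.
Inter-reduce: drop elements whose leading term is divisible by another's, tail-reduce, and make monic.
Reduced Gröbner basis: {a - b + 2, b² - 2b}.

Buchberger on the second generating set:
h_1 = -3ab - a + b - 2, LT = ab.
h_2 = -2ab + 3a - 3b - 1, LT = ab.

S(h_1,h_2): lcm = ab. S = 3a - 3b - 1.
  leading term a: no divisor's leading term divides it; move 3a to the remainder.
  leading term b: no divisor's leading term divides it; move -3b to the remainder.
  leading term 1: no divisor's leading term divides it; move -1 to the remainder.
  remainder 3a - 3b - 1 ≠ 0; add k_3 = 3a - 3b - 1 to the basis.

S(h_1,k_3): lcm = ab. S = -2a + b² + 3.
  leading term a: subtract (-3)·k_3 from -2a + b² + 3 → b² - 2b
  leading term b²: no divisor's leading term divides it; move b² to the remainder.
  leading term b: no divisor's leading term divides it; move -2b to the remainder.
  remainder b² - 2b ≠ 0; add k_4 = b² - 2b to the basis.

The other S-polynomials (S(h_2,k_3), S(h_1,k_4), S(h_2,k_4), S(k_3,k_4)) all reduce to 0 modulo the current basis, so we have a Gröbner basis.
Inter-reduce: drop elements whose leading term is divisible by another's, tail-reduce, and make monic.
Reduced Gröbner basis: {a - b + 2, b² - 2b}.

Same reduced basis, so the two generating sets span the same ideal.

Yes, the ideals are equal.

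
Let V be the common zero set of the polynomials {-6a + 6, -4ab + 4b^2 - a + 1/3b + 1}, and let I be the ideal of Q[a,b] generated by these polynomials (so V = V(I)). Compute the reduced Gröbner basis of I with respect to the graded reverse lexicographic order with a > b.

G = {b^2 - 11/12b, a - 1}

f_1 = -6a + 6, LT = a.
f_2 = -4ab + 4b^2 - a + 1/3b + 1, LT = ab.

S(f_1,f_2): lcm = ab. S = b^2 - 1/4a - 11/12b + 1/4.
  leading term b^2: no divisor's leading term divides it; move b^2 to the remainder.
  leading term a: subtract (1/24)·f_1 from -1/4a - 11/12b + 1/4 → -11/12b
  leading term b: no divisor's leading term divides it; move -11/12b to the remainder.
  remainder b^2 - 11/12b ≠ 0; add g_3 = b^2 - 11/12b to the basis.

The other S-polynomials (S(f_1,g_3), S(f_2,g_3)) all reduce to 0 modulo the current basis, so we have a Gröbner basis.
Inter-reduce: drop elements whose leading term is divisible by another's, tail-reduce, and make monic.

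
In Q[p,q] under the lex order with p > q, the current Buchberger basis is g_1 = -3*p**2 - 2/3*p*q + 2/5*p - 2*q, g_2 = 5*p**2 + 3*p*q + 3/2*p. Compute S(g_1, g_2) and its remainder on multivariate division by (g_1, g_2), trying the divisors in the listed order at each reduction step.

lcm(LM(g_1), LM(g_2)) = p**2.
S = (lcm/LT(g_1))·g_1 − (lcm/LT(g_2))·g_2 = -17/45*p*q - 13/30*p + 2/3*q.
Reduce S modulo (g_1, g_2) in that order:
  leading term p*q: no divisor's leading term divides it; move -17/45*p*q to the remainder.
  leading term p: no divisor's leading term divides it; move -13/30*p to the remainder.
  leading term q: no divisor's leading term divides it; move 2/3*q to the remainder.
The remainder -17/45*p*q - 13/30*p + 2/3*q is nonzero, so it would be added as the next basis element.

S(g_1, g_2) = -17/45*p*q - 13/30*p + 2/3*q; remainder on division = -17/45*p*q - 13/30*p + 2/3*q.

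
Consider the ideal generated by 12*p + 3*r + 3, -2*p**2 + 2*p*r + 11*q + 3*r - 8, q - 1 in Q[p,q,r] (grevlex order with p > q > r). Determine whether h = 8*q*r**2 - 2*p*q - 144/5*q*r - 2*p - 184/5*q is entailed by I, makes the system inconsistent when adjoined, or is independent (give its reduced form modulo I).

8*q*r**2 - 2*p*q - 144/5*q*r - 2*p - 184/5*q is independent of I; its normal form modulo I is r + 1.

First compute the reduced Gröbner basis of I by Buchberger's algorithm.
f_1 = 12*p + 3*r + 3, LT = p.
f_2 = -2*p**2 + 2*p*r + 11*q + 3*r - 8, LT = p**2.
f_3 = q - 1, LT = q.

S(f_1,f_2): lcm = p**2. S = 5/4*p*r + 1/4*p + 11/2*q + 3/2*r - 4.
  reduce S modulo (f_1, f_2, f_3):
  remainder -5/16*r**2 + 9/8*r + 23/16 ≠ 0; add k_4 = -5/16*r**2 + 9/8*r + 23/16 to the basis.

The other S-polynomials (S(f_1,f_3), S(f_2,f_3), S(f_1,k_4), S(f_2,k_4), S(f_3,k_4)) all reduce to 0 modulo the current basis, so we have a Gröbner basis.
Inter-reduce: drop elements whose leading term is divisible by another's, tail-reduce, and make monic.
Reduced Gröbner basis: {r**2 - 18/5*r - 23/5, p + 1/4*r + 1/4, q - 1}.
Label its elements g_1 = r**2 - 18/5*r - 23/5, g_2 = p + 1/4*r + 1/4, g_3 = q - 1.

Reduce h = 8*q*r**2 - 2*p*q - 144/5*q*r - 2*p - 184/5*q modulo G:
  leading term q*r**2: subtract (8*q)·g_1 from 8*q*r**2 - 2*p*q - 144/5*q*r - 2*p - 184/5*q → -2*p*q - 2*p
  leading term p*q: subtract (-2*q)·g_2 from -2*p*q - 2*p → 1/2*q*r - 2*p + 1/2*q
  leading term q*r: subtract (1/2*r)·g_3 from 1/2*q*r - 2*p + 1/2*q → -2*p + 1/2*q + 1/2*r
  leading term p: subtract (-2)·g_2 from -2*p + 1/2*q + 1/2*r → 1/2*q + r + 1/2
  leading term q: subtract (1/2)·g_3 from 1/2*q + r + 1/2 → r + 1
  leading term r: no divisor's leading term divides it; move r to the remainder.
  leading term 1: no divisor's leading term divides it; move 1 to the remainder.
  normal form = r + 1.
The normal form is nonzero, so h ∉ I. Since h minus its normal form lies in I, I + (h) = I + (n) where n = r + 1; decide whether this ideal is the whole ring.
Run Buchberger on G together with n (pairs among the g_i already reduce to 0 since G is a Gröbner basis):
g_1 = r**2 - 18/5*r - 23/5, LT = r**2.
g_2 = p + 1/4*r + 1/4, LT = p.
g_3 = q - 1, LT = q.
n = r + 1, LT = r.

The S-polynomials (S(g_1,g_2), S(g_1,g_3), S(g_1,n), S(g_2,g_3), S(g_2,n), S(g_3,n)) all reduce to 0 modulo the current basis, so we have a Gröbner basis.
Inter-reduce: drop elements whose leading term is divisible by another's, tail-reduce, and make monic.
Reduced Gröbner basis: {p, q - 1, r + 1}.
The reduced Gröbner basis of I + (h) is {p, q - 1, r + 1} ≠ {1}, a proper ideal, so the enlarged system stays consistent: h is independent of I, with normal form r + 1.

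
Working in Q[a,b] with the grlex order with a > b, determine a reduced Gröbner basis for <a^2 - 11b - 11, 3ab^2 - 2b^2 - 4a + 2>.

f_1 = a^2 - 11b - 11, LT = a^2.
f_2 = 3ab^2 - 2b^2 - 4a + 2, LT = ab^2.

S(f_1,f_2): lcm = a^2b^2. S = 2/3ab^2 - 11b^3 + 4/3a^2 - 11b^2 - 2/3a.
  leading term ab^2: subtract (2/9)·f_2 from 2/3ab^2 - 11b^3 + 4/3a^2 - 11b^2 - 2/3a → -11b^3 + 4/3a^2 - 95/9b^2 + 2/9a - 4/9
  leading term b^3: no divisor's leading term divides it; move -11b^3 to the remainder.
  leading term a^2: subtract (4/3)·f_1 from 4/3a^2 - 95/9b^2 + 2/9a - 4/9 → -95/9b^2 + 2/9a + 44/3b + 128/9
  leading term b^2: no divisor's leading term divides it; move -95/9b^2 to the remainder.
  leading term a: no divisor's leading term divides it; move 2/9a to the remainder.
  leading term b: no divisor's leading term divides it; move 44/3b to the remainder.
  leading term 1: no divisor's leading term divides it; move 128/9 to the remainder.
  remainder -11b^3 - 95/9b^2 + 2/9a + 44/3b + 128/9 ≠ 0; add g_3 = -11b^3 - 95/9b^2 + 2/9a + 44/3b + 128/9 to the basis.

The other S-polynomials (S(f_1,g_3), S(f_2,g_3)) all reduce to 0 modulo the current basis, so we have a Gröbner basis.

G = {ab^2 - 2/3b^2 - 4/3a + 2/3, b^3 + 95/99b^2 - 2/99a - 4/3b - 128/99, a^2 - 11b - 11}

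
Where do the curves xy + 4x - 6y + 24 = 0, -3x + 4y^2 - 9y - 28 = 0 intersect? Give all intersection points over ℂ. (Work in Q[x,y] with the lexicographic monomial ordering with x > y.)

Compute a lex Gröbner basis by Buchberger's algorithm.
f_1 = xy + 4x - 6y + 24, LT = xy.
f_2 = -3x + 4y^2 - 9y - 28, LT = x.

S(f_1,f_2): lcm = xy. S = 4x + 4/3y^3 - 3y^2 - 46/3y + 24.
  leading term x: subtract (-4/3)·f_2 from 4x + 4/3y^3 - 3y^2 - 46/3y + 24 → 4/3y^3 + 7/3y^2 - 82/3y - 40/3
  leading term y^3: no divisor's leading term divides it; move 4/3y^3 to the remainder.
  leading term y^2: no divisor's leading term divides it; move 7/3y^2 to the remainder.
  leading term y: no divisor's leading term divides it; move -82/3y to the remainder.
  leading term 1: no divisor's leading term divides it; move -40/3 to the remainder.
  remainder 4/3y^3 + 7/3y^2 - 82/3y - 40/3 ≠ 0; add h_3 = 4/3y^3 + 7/3y^2 - 82/3y - 40/3 to the basis.

The other S-polynomials (S(f_1,h_3), S(f_2,h_3)) all reduce to 0 modulo the current basis, so we have a Gröbner basis.
Inter-reduce: drop elements whose leading term is divisible by another's, tail-reduce, and make monic.
Reduced Gröbner basis: {x - 4/3y^2 + 3y + 28/3, y^3 + 7/4y^2 - 41/2y - 10}.

Since the basis is lex-ordered, y^3 + 7/4y^2 - 41/2y - 10 is univariate in y. Its roots are {4, -23/8 - 3*sqrt(41)/8, -23/8 + 3*sqrt(41)/8}. Back-substituting each root into the other basis elements fixes the other coordinates.
  y = 4: the earlier basis element becomes x = 0, giving x = 0 — point (0, 4).
  y = -23/8 - 3*sqrt(41)/8: the earlier basis element becomes x - 4*sqrt(41) - 18 = 0, giving x = 18 + 4*sqrt(41) — point (18 + 4*sqrt(41), -23/8 - 3*sqrt(41)/8).
  y = -23/8 + 3*sqrt(41)/8: the earlier basis element becomes x - 18 + 4*sqrt(41) = 0, giving x = 18 - 4*sqrt(41) — point (18 - 4*sqrt(41), -23/8 + 3*sqrt(41)/8).
Check: every point annihilates each of the original generators.
This is the nonlinear analogue of row-reducing a linear system.

{(0, 4), (18 + 4*sqrt(41), -23/8 - 3*sqrt(41)/8), (18 - 4*sqrt(41), -23/8 + 3*sqrt(41)/8)}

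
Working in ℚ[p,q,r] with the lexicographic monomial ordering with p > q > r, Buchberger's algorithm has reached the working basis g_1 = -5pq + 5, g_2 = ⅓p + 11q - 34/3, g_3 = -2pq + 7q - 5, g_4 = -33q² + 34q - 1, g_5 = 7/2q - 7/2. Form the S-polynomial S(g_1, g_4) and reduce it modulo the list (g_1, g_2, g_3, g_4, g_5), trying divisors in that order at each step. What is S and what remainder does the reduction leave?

S(g_1, g_4) = 34/33pq - 1/33p - q; remainder on division = 0.

lcm(LM(g_1), LM(g_4)) = pq².
S = (lcm/LT(g_1))·g_1 − (lcm/LT(g_4))·g_4 = 34/33pq - 1/33p - q.
Reduce S modulo (g_1, g_2, g_3, g_4, g_5) in that order:
  leading term pq: subtract (-34/165)·g_1 from 34/33pq - 1/33p - q → -1/33p - q + 34/33
  leading term p: subtract (-1/11)·g_2 from -1/33p - q + 34/33 → 0
The remainder is 0, so this S-polynomial contributes no new basis element.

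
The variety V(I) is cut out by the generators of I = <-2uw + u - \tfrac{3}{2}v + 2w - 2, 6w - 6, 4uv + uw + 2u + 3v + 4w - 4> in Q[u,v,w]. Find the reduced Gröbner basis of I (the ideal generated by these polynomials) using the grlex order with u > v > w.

f_1 = -2uw + u - \tfrac{3}{2}v + 2w - 2, LT = uw.
f_2 = 6w - 6, LT = w.
f_3 = 4uv + uw + 2u + 3v + 4w - 4, LT = uv.

S(f_1,f_2): lcm = uw. S = \tfrac{1}{2}u + \tfrac{3}{4}v - w + 1.
  leading term u: no divisor's leading term divides it; move \tfrac{1}{2}u to the remainder.
  leading term v: no divisor's leading term divides it; move \tfrac{3}{4}v to the remainder.
  leading term w: subtract (-\tfrac{1}{6})·f_2 from -w + 1 → 0
  remainder \tfrac{1}{2}u + \tfrac{3}{4}v ≠ 0; add g_4 = \tfrac{1}{2}u + \tfrac{3}{4}v to the basis.

S(f_1,f_3): lcm = uvw. S = -\tfrac{1}{4}uw^{2} - \tfrac{1}{2}uv - \tfrac{1}{2}uw + \tfrac{3}{4}v^{2} - \tfrac{7}{4}vw - w^{2} + v + w.
  leading term uw^{2}: subtract (\tfrac{1}{8}w)·f_1 from -\tfrac{1}{4}uw^{2} - \tfrac{1}{2}uv - \tfrac{1}{2}uw + \tfrac{3}{4}v^{2} - \tfrac{7}{4}vw - w^{2} + v + w → -\tfrac{1}{2}uv - \tfrac{5}{8}uw + \tfrac{3}{4}v^{2} - \tfrac{25}{16}vw - \tfrac{5}{4}w^{2} + v + \tfrac{5}{4}w
  leading term uv: subtract (-\tfrac{1}{8})·f_3 from -\tfrac{1}{2}uv - \tfrac{5}{8}uw + \tfrac{3}{4}v^{2} - \tfrac{25}{16}vw - \tfrac{5}{4}w^{2} + v + \tfrac{5}{4}w → -\tfrac{1}{2}uw + \tfrac{3}{4}v^{2} - \tfrac{25}{16}vw - \tfrac{5}{4}w^{2} + \tfrac{1}{4}u + \tfrac{11}{8}v + \tfrac{7}{4}w - \tfrac{1}{2}
  leading term uw: subtract (\tfrac{1}{4})·f_1 from -\tfrac{1}{2}uw + \tfrac{3}{4}v^{2} - \tfrac{25}{16}vw - \tfrac{5}{4}w^{2} + \tfrac{1}{4}u + \tfrac{11}{8}v + \tfrac{7}{4}w - \tfrac{1}{2} → \tfrac{3}{4}v^{2} - \tfrac{25}{16}vw - \tfrac{5}{4}w^{2} + \tfrac{7}{4}v + \tfrac{5}{4}w
  leading term v^{2}: no divisor's leading term divides it; move \tfrac{3}{4}v^{2} to the remainder.
  leading term vw: subtract (-\tfrac{25}{96}v)·f_2 from -\tfrac{25}{16}vw - \tfrac{5}{4}w^{2} + \tfrac{7}{4}v + \tfrac{5}{4}w → -\tfrac{5}{4}w^{2} + \tfrac{3}{16}v + \tfrac{5}{4}w
  leading term w^{2}: subtract (-\tfrac{5}{24}w)·f_2 from -\tfrac{5}{4}w^{2} + \tfrac{3}{16}v + \tfrac{5}{4}w → \tfrac{3}{16}v
  leading term v: no divisor's leading term divides it; move \tfrac{3}{16}v to the remainder.
  remainder \tfrac{3}{4}v^{2} + \tfrac{3}{16}v ≠ 0; add g_5 = \tfrac{3}{4}v^{2} + \tfrac{3}{16}v to the basis.

The other S-polynomials (S(f_2,f_3), S(f_1,g_4), S(f_2,g_4), S(f_3,g_4), S(f_1,g_5), S(f_2,g_5), S(f_3,g_5), S(g_4,g_5)) all reduce to 0 modulo the current basis, so we have a Gröbner basis.
Inter-reduce: drop elements whose leading term is divisible by another's, tail-reduce, and make monic.

G = {v^{2} + \tfrac{1}{4}v, u + \tfrac{3}{2}v, w - 1}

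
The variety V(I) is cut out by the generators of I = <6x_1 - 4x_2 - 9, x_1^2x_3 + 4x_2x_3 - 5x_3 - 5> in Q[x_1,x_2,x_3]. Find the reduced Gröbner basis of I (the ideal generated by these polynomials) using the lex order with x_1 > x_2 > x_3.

f_1 = 6x_1 - 4x_2 - 9, LT = x_1.
f_2 = x_1^2x_3 + 4x_2x_3 - 5x_3 - 5, LT = x_1^2x_3.

S(f_1,f_2): lcm = x_1^2x_3. S = -2/3x_1x_2x_3 - 3/2x_1x_3 - 4x_2x_3 + 5x_3 + 5.
  reduce S modulo (f_1, f_2):
  remainder -4/9x_2^2x_3 - 6x_2x_3 + 11/4x_3 + 5 ≠ 0; add g_3 = -4/9x_2^2x_3 - 6x_2x_3 + 11/4x_3 + 5 to the basis.

The other S-polynomials (S(f_1,g_3), S(f_2,g_3)) all reduce to 0 modulo the current basis, so we have a Gröbner basis.
Inter-reduce: drop elements whose leading term is divisible by another's, tail-reduce, and make monic.

G = {x_1 - 2/3x_2 - 3/2, x_2^2x_3 + 27/2x_2x_3 - 99/16x_3 - 45/4}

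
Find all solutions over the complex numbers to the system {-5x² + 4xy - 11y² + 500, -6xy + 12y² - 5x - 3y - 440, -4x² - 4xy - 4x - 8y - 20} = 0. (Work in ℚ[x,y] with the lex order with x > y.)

Compute a lex Gröbner basis by Buchberger's algorithm.
f_1 = -5x² + 4xy - 11y² + 500, LT = x².
f_2 = -6xy - 5x + 12y² - 3y - 440, LT = xy.
f_3 = -4x² - 4xy - 4x - 8y - 20, LT = x².

S(f_1,f_2): lcm = x²y. S = -⅚x² + 6/5xy² - ½xy - 220/3x + 11/5y³ - 100y.
  reduce S modulo (f_1, f_2, f_3):
  remainder -2575/36x + 23/5y³ - 31/10y² - 2243/12y + 680/9 ≠ 0; add h_4 = -2575/36x + 23/5y³ - 31/10y² - 2243/12y + 680/9 to the basis.

S(f_1,f_3): lcm = x². S = -9/5xy - x + 11/5y² - 2y - 105.
  reduce S modulo (f_1, f_2, f_3, h_4):
  remainder 414/12875y³ - 18304/12875y² - 6197/2575y + 14177/515 ≠ 0; add h_5 = 414/12875y³ - 18304/12875y² - 6197/2575y + 14177/515 to the basis.

S(f_2,f_3): lcm = x²y. S = ⅚x² - 3xy² - ½xy + 220/3x - 2y² - 5y.
  reduce S modulo (f_1, f_2, f_3, h_4, h_5):
  remainder -13075/207y² - 16342/207y + 245165/207 ≠ 0; add h_6 = -13075/207y² - 16342/207y + 245165/207 to the basis.

S(f_2,h_5): lcm = xy³. S = 18649/414xy² + 30985/414xy - 354425/414x - 2y⁴ + ½y³ + 220/3y².
  reduce S modulo (f_1, f_2, f_3, h_4, h_5, h_6):
  remainder -249466103/649566y - 1247330515/649566 ≠ 0; add h_7 = -249466103/649566y - 1247330515/649566 to the basis.

The other S-polynomials (S(f_1,h_4), S(f_2,h_4), S(f_3,h_4), S(f_1,h_5), S(f_3,h_5), S(h_4,h_5), S(f_1,h_6), S(f_2,h_6), S(f_3,h_6), S(h_4,h_6), S(h_5,h_6), S(f_1,h_7), S(f_2,h_7), S(f_3,h_7), S(h_4,h_7), S(h_5,h_7), S(h_6,h_7)) all reduce to 0 modulo the current basis, so we have a Gröbner basis.
Inter-reduce: drop elements whose leading term is divisible by another's, tail-reduce, and make monic.
Reduced Gröbner basis: {x - 5, y + 5}.

Since the basis is lex-ordered, y + 5 is univariate in y. Its roots are {-5}. Back-substituting each root into the other basis elements fixes the other coordinates.
  y = -5: the earlier basis element becomes x - 5 = 0, giving x = 5 — point (5, -5).

{(5, -5)}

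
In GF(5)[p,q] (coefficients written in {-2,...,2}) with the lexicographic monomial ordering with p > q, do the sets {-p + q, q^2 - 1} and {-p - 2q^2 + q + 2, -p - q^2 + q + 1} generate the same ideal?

Yes, the ideals are equal.

Since reduced Gröbner bases are canonical representatives of ideals under a given ordering, it suffices to compute and compare them.
Buchberger on the first generating set:
f_1 = -p + q, LT = p.
f_2 = q^2 - 1, LT = q^2.

The S-polynomials (S(f_1,f_2)) all reduce to 0 modulo the current basis, so we have a Gröbner basis.
Inter-reduce: drop elements whose leading term is divisible by another's, tail-reduce, and make monic.
Reduced Gröbner basis: {p - q, q^2 - 1}.

Buchberger on the second generating set:
h_1 = -p - 2q^2 + q + 2, LT = p.
h_2 = -p - q^2 + q + 1, LT = p.

S(h_1,h_2): lcm = p. S = q^2 - 1.
  reduce S modulo (h_1, h_2):
  remainder q^2 - 1 ≠ 0; add k_3 = q^2 - 1 to the basis.

The other S-polynomials (S(h_1,k_3), S(h_2,k_3)) all reduce to 0 modulo the current basis, so we have a Gröbner basis.
Inter-reduce: drop elements whose leading term is divisible by another's, tail-reduce, and make monic.
Reduced Gröbner basis: {p - q, q^2 - 1}.

The two bases agree; hence the ideals are identical.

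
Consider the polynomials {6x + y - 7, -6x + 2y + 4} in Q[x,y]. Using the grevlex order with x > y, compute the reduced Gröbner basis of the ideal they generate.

f_1 = 6x + y - 7, LT = x.
f_2 = -6x + 2y + 4, LT = x.

S(f_1,f_2): lcm = x. S = \tfrac{1}{2}y - \tfrac{1}{2}.
  leading term y: no divisor's leading term divides it; move \tfrac{1}{2}y to the remainder.
  leading term 1: no divisor's leading term divides it; move -\tfrac{1}{2} to the remainder.
  remainder \tfrac{1}{2}y - \tfrac{1}{2} ≠ 0; add g_3 = \tfrac{1}{2}y - \tfrac{1}{2} to the basis.

The other S-polynomials (S(f_1,g_3), S(f_2,g_3)) all reduce to 0 modulo the current basis, so we have a Gröbner basis.
Inter-reduce: drop elements whose leading term is divisible by another's, tail-reduce, and make monic.

G = {x - 1, y - 1}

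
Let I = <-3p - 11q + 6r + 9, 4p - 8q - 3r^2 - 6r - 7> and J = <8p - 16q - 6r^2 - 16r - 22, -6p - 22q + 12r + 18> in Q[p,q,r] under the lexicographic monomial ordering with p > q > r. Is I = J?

Equality of ideals is decidable: compute both reduced Gröbner bases (unique for the ordering) and check whether they agree.
Buchberger on the first generating set:
f_1 = -3p - 11q + 6r + 9, LT = p.
f_2 = 4p - 8q - 3r^2 - 6r - 7, LT = p.

S(f_1,f_2): lcm = p. S = 17/3q + 3/4r^2 - 1/2r - 5/4.
  reduce S modulo (f_1, f_2):
  remainder 17/3q + 3/4r^2 - 1/2r - 5/4 ≠ 0; add g_3 = 17/3q + 3/4r^2 - 1/2r - 5/4 to the basis.

The other S-polynomials (S(f_1,g_3), S(f_2,g_3)) all reduce to 0 modulo the current basis, so we have a Gröbner basis.
Inter-reduce: drop elements whose leading term is divisible by another's, tail-reduce, and make monic.
Reduced Gröbner basis: {p - 33/68r^2 - 57/34r - 149/68, q + 9/68r^2 - 3/34r - 15/68}.

Buchberger on the second generating set:
h_1 = 8p - 16q - 6r^2 - 16r - 22, LT = p.
h_2 = -6p - 22q + 12r + 18, LT = p.

S(h_1,h_2): lcm = p. S = -17/3q - 3/4r^2 + 1/4.
  reduce S modulo (h_1, h_2):
  remainder -17/3q - 3/4r^2 + 1/4 ≠ 0; add k_3 = -17/3q - 3/4r^2 + 1/4 to the basis.

The other S-polynomials (S(h_1,k_3), S(h_2,k_3)) all reduce to 0 modulo the current basis, so we have a Gröbner basis.
Inter-reduce: drop elements whose leading term is divisible by another's, tail-reduce, and make monic.
Reduced Gröbner basis: {p - 33/68r^2 - 2r - 193/68, q + 9/68r^2 - 3/68}.

The bases are distinct; the ideals are different.

No, the ideals differ.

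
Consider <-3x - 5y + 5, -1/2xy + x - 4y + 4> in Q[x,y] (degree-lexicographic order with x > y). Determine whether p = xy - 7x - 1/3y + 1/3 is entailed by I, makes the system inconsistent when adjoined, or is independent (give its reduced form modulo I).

First compute the reduced Gröbner basis of I by Buchberger's algorithm.
f_1 = -3x - 5y + 5, LT = x.
f_2 = -1/2xy + x - 4y + 4, LT = xy.

S(f_1,f_2): lcm = xy. S = 5/3y^2 + 2x - 29/3y + 8.
  leading term y^2: no divisor's leading term divides it; move 5/3y^2 to the remainder.
  leading term x: subtract (-2/3)·f_1 from 2x - 29/3y + 8 → -13y + 34/3
  leading term y: no divisor's leading term divides it; move -13y to the remainder.
  leading term 1: no divisor's leading term divides it; move 34/3 to the remainder.
  remainder 5/3y^2 - 13y + 34/3 ≠ 0; add h_3 = 5/3y^2 - 13y + 34/3 to the basis.

The other S-polynomials (S(f_1,h_3), S(f_2,h_3)) all reduce to 0 modulo the current basis, so we have a Gröbner basis.
Inter-reduce: drop elements whose leading term is divisible by another's, tail-reduce, and make monic.
Reduced Gröbner basis: {y^2 - 39/5y + 34/5, x + 5/3y - 5/3}.
Label its elements g_1 = y^2 - 39/5y + 34/5, g_2 = x + 5/3y - 5/3.

Reduce p = xy - 7x - 1/3y + 1/3 modulo G:
  leading term xy: subtract (y)·g_2 from xy - 7x - 1/3y + 1/3 → -5/3y^2 - 7x + 4/3y + 1/3
  leading term y^2: subtract (-5/3)·g_1 from -5/3y^2 - 7x + 4/3y + 1/3 → -7x - 35/3y + 35/3
  leading term x: subtract (-7)·g_2 from -7x - 35/3y + 35/3 → 0
  normal form = 0.
Since the normal form is 0, p ∈ I.

Ideal membership is decidable via reduction modulo a Gröbner basis.

xy - 7x - 1/3y + 1/3 lies in I (it reduces to 0).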